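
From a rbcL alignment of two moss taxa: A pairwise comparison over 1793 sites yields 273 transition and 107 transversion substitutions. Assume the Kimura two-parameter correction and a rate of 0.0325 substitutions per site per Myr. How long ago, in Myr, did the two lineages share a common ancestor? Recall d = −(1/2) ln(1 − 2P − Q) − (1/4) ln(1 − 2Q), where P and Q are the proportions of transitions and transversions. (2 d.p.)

3.97

P = 273/1793 ≈ 0.152259 and Q = 107/1793 ≈ 0.059677.
Under the Kimura two-parameter model, d = −½ ln(1 − 2P − Q) − ¼ ln(1 − 2Q).
1 − 2P − Q = 0.635805, giving −½ ln(0.635805) = 0.226432.
1 − 2Q = 0.880646, giving −¼ ln(0.880646) = 0.031775.
d = 0.226432 + 0.031775 = 0.258207.
Under a molecular clock d = 2μt, so t = d/(2μ) = 0.258207 / (2 × 0.0325) = 3.97 Myr.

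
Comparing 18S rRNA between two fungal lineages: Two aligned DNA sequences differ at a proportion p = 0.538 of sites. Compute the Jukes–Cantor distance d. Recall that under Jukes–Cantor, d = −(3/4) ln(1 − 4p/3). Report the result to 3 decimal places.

d = −(3/4) ln(1 − 4p/3) = −0.75 ln(1 − 0.717333) = −0.75 ln(0.282667)
  = −0.75 × (-1.263486) = 0.947615 substitutions/site.

0.948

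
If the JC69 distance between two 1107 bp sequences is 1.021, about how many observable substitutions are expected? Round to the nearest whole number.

Invert JC69: p = (3/4)(1 − e^(−4d/3)) = 0.75 × (1 − e^(-1.361333)) = 0.75 × (1 − 0.256319) = 0.557761.
Expected differing sites = pL ≈ 0.557761 × 1107 = 617.441427 ≈ 617.

617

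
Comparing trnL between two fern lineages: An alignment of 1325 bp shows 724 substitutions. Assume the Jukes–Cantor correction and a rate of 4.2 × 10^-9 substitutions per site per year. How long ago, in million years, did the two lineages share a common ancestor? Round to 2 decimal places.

116.43

p = 724/1325 ≈ 0.546415.
d = −(3/4) ln(1 − 4p/3) = −0.75 ln(1 − 0.728553) = −0.75 ln(0.271447)
  = −0.75 × (-1.303988) = 0.977991 substitutions/site.
Under a molecular clock d = 2μt, so t = d/(2μ) = 0.977991 / (2 × 4.2 × 10^-9) = 116.43 million years.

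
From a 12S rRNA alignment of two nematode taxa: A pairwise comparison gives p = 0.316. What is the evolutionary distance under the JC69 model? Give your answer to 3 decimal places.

d = −(3/4) ln(1 − 4p/3) = −0.75 ln(1 − 0.421333) = −0.75 ln(0.578667)
  = −0.75 × (-0.547028) = 0.410271 substitutions/site.

0.410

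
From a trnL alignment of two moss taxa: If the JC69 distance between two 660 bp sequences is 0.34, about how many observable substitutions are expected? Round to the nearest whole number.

Invert JC69: p = (3/4)(1 − e^(−4d/3)) = 0.75 × (1 − e^(-0.453333)) = 0.75 × (1 − 0.635506) = 0.273371.
Expected differing sites = pL ≈ 0.273371 × 660 = 180.42486 ≈ 180.

180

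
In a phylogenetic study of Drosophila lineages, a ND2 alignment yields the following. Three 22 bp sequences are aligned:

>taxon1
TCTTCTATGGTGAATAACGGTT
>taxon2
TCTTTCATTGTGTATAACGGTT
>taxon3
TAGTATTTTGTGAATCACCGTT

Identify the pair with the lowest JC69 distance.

taxon1–taxon2: 4/22 differ, p = 0.182, d = 0.208.
taxon1–taxon3: 7/22 differ, p = 0.318, d = 0.414.
taxon2–taxon3: 8/22 differ, p = 0.364, d = 0.497.
The smallest distance is between taxon1 and taxon2.

taxon1 and taxon2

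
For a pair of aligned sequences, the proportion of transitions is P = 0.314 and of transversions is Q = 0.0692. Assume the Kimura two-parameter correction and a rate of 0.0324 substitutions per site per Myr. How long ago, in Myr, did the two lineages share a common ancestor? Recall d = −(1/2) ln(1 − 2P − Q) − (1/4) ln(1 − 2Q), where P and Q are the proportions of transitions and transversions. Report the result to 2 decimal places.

9.79

Under the Kimura two-parameter model, d = −½ ln(1 − 2P − Q) − ¼ ln(1 − 2Q).
1 − 2P − Q = 0.3028, giving −½ ln(0.3028) = 0.597341.
1 − 2Q = 0.8616, giving −¼ ln(0.8616) = 0.037241.
d = 0.597341 + 0.037241 = 0.634582.
Under a molecular clock d = 2μt, so t = d/(2μ) = 0.634582 / (2 × 0.0324) = 9.79 Myr.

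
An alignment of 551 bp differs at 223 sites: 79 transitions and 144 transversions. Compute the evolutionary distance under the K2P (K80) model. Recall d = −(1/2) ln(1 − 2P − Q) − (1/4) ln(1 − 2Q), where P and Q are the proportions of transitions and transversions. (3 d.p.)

P = 79/551 ≈ 0.143376 and Q = 144/551 ≈ 0.261343.
Under the Kimura two-parameter model, d = −½ ln(1 − 2P − Q) − ¼ ln(1 − 2Q).
1 − 2P − Q = 0.451905, giving −½ ln(0.451905) = 0.397142.
1 − 2Q = 0.477314, giving −¼ ln(0.477314) = 0.184895.
d = 0.397142 + 0.184895 = 0.582037.

0.582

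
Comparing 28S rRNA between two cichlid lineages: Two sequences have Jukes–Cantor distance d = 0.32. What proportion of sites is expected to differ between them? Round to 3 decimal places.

p = (3/4)(1 − e^(−4d/3)) = 0.75 × (1 − e^(-0.426667)) = 0.75 × (1 − 0.652681) = 0.260489.

0.260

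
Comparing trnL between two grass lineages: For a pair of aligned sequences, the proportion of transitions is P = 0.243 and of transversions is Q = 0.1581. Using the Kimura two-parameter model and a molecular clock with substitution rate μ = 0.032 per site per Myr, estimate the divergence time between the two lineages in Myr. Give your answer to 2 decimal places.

9.56

Under the Kimura two-parameter model, d = −½ ln(1 − 2P − Q) − ¼ ln(1 − 2Q).
1 − 2P − Q = 0.3559, giving −½ ln(0.3559) = 0.516553.
1 − 2Q = 0.6838, giving −¼ ln(0.6838) = 0.095022.
d = 0.516553 + 0.095022 = 0.611575.
Under a molecular clock d = 2μt, so t = d/(2μ) = 0.611575 / (2 × 0.032) = 9.56 Myr.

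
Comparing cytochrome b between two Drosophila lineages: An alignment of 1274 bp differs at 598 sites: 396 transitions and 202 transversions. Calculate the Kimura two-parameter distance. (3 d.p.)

0.853

P = 396/1274 ≈ 0.310832 and Q = 202/1274 ≈ 0.158556.
Under the Kimura two-parameter model, d = −½ ln(1 − 2P − Q) − ¼ ln(1 − 2Q).
1 − 2P − Q = 0.21978, giving −½ ln(0.21978) = 0.757564.
1 − 2Q = 0.682888, giving −¼ ln(0.682888) = 0.095356.
d = 0.757564 + 0.095356 = 0.852920.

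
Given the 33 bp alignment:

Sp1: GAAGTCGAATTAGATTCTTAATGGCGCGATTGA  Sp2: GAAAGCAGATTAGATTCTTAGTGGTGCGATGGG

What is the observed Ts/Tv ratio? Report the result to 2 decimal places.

3.00

Transitions are A↔G and C↔T; transversions are all other mismatches.
Transitions: 6. Transversions: 2.
R = 6/2 = 3.00.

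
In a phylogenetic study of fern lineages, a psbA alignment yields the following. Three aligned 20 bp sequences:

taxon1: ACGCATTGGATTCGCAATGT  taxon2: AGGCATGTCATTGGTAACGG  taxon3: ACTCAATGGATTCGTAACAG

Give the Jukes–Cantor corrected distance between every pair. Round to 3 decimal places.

taxon1–taxon2: 8/20 sites differ → p = 0.4, d = −0.75 ln(1 − 0.533333) = 0.571605 ≈ 0.572.
taxon1–taxon3: 6/20 sites differ → p = 0.3, d = −0.75 ln(1 − 0.4) = 0.383119 ≈ 0.383.
taxon2–taxon3: 8/20 sites differ → p = 0.4, d = −0.75 ln(1 − 0.533333) = 0.571605 ≈ 0.572.

d(taxon1,taxon2) = 0.572, d(taxon1,taxon3) = 0.383, d(taxon2,taxon3) = 0.572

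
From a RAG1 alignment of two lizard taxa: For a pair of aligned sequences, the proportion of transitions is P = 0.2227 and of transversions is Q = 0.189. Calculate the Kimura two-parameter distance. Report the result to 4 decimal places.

0.6218

Under the Kimura two-parameter model, d = −½ ln(1 − 2P − Q) − ¼ ln(1 − 2Q).
1 − 2P − Q = 0.3656, giving −½ ln(0.3656) = 0.503108.
1 − 2Q = 0.622, giving −¼ ln(0.622) = 0.118704.
d = 0.503108 + 0.118704 = 0.621812.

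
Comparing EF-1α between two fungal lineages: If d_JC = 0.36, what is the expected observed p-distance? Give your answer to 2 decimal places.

p = (3/4)(1 − e^(−4d/3)) = 0.75 × (1 − e^(-0.48)) = 0.75 × (1 − 0.618783) = 0.285913.

0.29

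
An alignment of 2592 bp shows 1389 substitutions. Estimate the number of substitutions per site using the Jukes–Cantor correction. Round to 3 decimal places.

0.940

p = 1389/2592 ≈ 0.53588.
d = −(3/4) ln(1 − 4p/3) = −0.75 ln(1 − 0.714507) = −0.75 ln(0.285493)
  = −0.75 × (-1.253538) = 0.940154 substitutions/site.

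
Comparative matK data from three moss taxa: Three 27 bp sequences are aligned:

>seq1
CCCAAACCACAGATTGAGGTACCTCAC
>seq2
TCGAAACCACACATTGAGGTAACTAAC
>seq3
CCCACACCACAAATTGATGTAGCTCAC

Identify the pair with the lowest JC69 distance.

seq1–seq2: 5/27 differ, p = 0.185, d = 0.213.
seq1–seq3: 4/27 differ, p = 0.148, d = 0.165.
seq2–seq3: 7/27 differ, p = 0.259, d = 0.318.
The smallest distance is between seq1 and seq3.

seq1 and seq3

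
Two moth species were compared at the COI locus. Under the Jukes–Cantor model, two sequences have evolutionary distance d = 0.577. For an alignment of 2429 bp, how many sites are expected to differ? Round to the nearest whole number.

978

Invert JC69: p = (3/4)(1 − e^(−4d/3)) = 0.75 × (1 − e^(-0.769333)) = 0.75 × (1 − 0.463322) = 0.402509.
Expected differing sites = pL ≈ 0.402509 × 2429 = 977.694361 ≈ 978.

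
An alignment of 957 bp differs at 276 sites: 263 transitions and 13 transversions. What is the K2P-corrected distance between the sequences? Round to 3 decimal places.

0.421

P = 263/957 ≈ 0.274817 and Q = 13/957 ≈ 0.013584.
Under the Kimura two-parameter model, d = −½ ln(1 − 2P − Q) − ¼ ln(1 − 2Q).
1 − 2P − Q = 0.436782, giving −½ ln(0.436782) = 0.414161.
1 − 2Q = 0.972832, giving −¼ ln(0.972832) = 0.006886.
d = 0.414161 + 0.006886 = 0.421047.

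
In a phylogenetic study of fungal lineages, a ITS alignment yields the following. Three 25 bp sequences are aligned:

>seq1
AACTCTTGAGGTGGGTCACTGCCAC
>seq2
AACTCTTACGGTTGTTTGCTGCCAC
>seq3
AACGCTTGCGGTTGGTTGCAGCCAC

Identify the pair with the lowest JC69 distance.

seq2 and seq3

seq1–seq2: 6/25 differ, p = 0.240, d = 0.289.
seq1–seq3: 6/25 differ, p = 0.240, d = 0.289.
seq2–seq3: 4/25 differ, p = 0.160, d = 0.180.
The smallest distance is between seq2 and seq3.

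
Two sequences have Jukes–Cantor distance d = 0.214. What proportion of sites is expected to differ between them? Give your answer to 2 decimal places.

0.19

p = (3/4)(1 − e^(−4d/3)) = 0.75 × (1 − e^(-0.285333)) = 0.75 × (1 − 0.751764) = 0.186177.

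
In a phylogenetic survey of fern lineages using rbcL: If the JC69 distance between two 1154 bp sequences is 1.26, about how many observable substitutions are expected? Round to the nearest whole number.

704

Invert JC69: p = (3/4)(1 − e^(−4d/3)) = 0.75 × (1 − e^(-1.68)) = 0.75 × (1 − 0.186374) = 0.610220.
Expected differing sites = pL ≈ 0.610220 × 1154 = 704.19388 ≈ 704.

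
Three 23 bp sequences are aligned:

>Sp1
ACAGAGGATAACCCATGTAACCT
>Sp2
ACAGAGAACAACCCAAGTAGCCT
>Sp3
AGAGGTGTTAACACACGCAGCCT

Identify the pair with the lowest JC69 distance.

Sp1 and Sp2

Sp1–Sp2: 4/23 differ, p = 0.174, d = 0.198.
Sp1–Sp3: 8/23 differ, p = 0.348, d = 0.467.
Sp2–Sp3: 9/23 differ, p = 0.391, d = 0.553.
The smallest distance is between Sp1 and Sp2.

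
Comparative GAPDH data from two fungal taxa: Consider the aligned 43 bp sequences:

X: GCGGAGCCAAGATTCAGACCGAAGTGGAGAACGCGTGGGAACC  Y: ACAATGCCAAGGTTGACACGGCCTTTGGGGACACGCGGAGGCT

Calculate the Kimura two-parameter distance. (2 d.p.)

0.80

Of 43 sites, 12 differences are transitions and 8 are transversions, so P = 12/43 ≈ 0.27907 and Q = 8/43 ≈ 0.186047.
Under the Kimura two-parameter model, d = −½ ln(1 − 2P − Q) − ¼ ln(1 − 2Q).
1 − 2P − Q = 0.255813, giving −½ ln(0.255813) = 0.681654.
1 − 2Q = 0.627906, giving −¼ ln(0.627906) = 0.116341.
d = 0.681654 + 0.116341 = 0.797995.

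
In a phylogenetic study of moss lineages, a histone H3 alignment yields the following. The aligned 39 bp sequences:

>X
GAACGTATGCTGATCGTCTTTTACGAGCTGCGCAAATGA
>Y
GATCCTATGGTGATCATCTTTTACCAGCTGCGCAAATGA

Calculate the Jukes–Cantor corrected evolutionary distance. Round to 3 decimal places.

The sequences differ at 5 of 39 sites (3, 5, 10, 16, 25), so p = 5/39 ≈ 0.128205.
d = −(3/4) ln(1 − 4p/3) = −0.75 ln(1 − 0.17094) = −0.75 ln(0.82906)
  = −0.75 × (-0.187463) = 0.140597 substitutions/site.

0.141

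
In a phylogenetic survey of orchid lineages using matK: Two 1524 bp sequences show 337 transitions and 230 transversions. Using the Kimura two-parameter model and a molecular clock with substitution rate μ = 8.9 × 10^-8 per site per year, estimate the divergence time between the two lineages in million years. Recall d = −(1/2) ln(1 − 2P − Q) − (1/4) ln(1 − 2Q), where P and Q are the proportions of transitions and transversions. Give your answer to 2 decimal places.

P = 337/1524 ≈ 0.221129 and Q = 230/1524 ≈ 0.150919.
Under the Kimura two-parameter model, d = −½ ln(1 − 2P − Q) − ¼ ln(1 − 2Q).
1 − 2P − Q = 0.406823, giving −½ ln(0.406823) = 0.449689.
1 − 2Q = 0.698162, giving −¼ ln(0.698162) = 0.089826.
d = 0.449689 + 0.089826 = 0.539515.
Under a molecular clock d = 2μt, so t = d/(2μ) = 0.539515 / (2 × 8.9 × 10^-8) = 3.03 million years.

3.03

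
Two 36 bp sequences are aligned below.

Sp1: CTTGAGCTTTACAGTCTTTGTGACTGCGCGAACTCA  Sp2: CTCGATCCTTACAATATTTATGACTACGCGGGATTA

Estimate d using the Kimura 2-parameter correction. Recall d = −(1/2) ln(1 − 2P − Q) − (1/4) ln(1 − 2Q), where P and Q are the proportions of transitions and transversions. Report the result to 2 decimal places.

Of 36 sites, 8 differences are transitions and 3 are transversions, so P = 8/36 ≈ 0.222222 and Q = 3/36 ≈ 0.083333.
Under the Kimura two-parameter model, d = −½ ln(1 − 2P − Q) − ¼ ln(1 − 2Q).
1 − 2P − Q = 0.472223, giving −½ ln(0.472223) = 0.375152.
1 − 2Q = 0.833334, giving −¼ ln(0.833334) = 0.045580.
d = 0.375152 + 0.045580 = 0.420732.

0.42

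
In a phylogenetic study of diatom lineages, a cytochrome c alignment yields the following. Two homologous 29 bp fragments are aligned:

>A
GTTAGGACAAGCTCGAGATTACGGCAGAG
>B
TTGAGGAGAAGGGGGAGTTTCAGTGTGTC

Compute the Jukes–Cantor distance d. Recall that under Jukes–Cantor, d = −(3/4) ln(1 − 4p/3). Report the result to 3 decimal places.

0.774

The sequences differ at 14 of 29 sites, so p = 14/29 ≈ 0.482759.
d = −(3/4) ln(1 − 4p/3) = −0.75 ln(1 − 0.643679) = −0.75 ln(0.356321)
  = −0.75 × (-1.031923) = 0.773942 substitutions/site.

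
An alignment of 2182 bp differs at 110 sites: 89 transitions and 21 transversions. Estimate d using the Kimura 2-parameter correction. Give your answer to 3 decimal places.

0.053

P = 89/2182 ≈ 0.040788 and Q = 21/2182 ≈ 0.009624.
Under the Kimura two-parameter model, d = −½ ln(1 − 2P − Q) − ¼ ln(1 − 2Q).
1 − 2P − Q = 0.9088, giving −½ ln(0.9088) = 0.047815.
1 − 2Q = 0.980752, giving −¼ ln(0.980752) = 0.004859.
d = 0.047815 + 0.004859 = 0.052674.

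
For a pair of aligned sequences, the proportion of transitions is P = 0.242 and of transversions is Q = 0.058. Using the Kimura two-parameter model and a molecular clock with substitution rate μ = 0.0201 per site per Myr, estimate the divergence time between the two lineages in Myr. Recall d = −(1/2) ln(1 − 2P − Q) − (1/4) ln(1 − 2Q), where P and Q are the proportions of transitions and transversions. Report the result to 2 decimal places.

Under the Kimura two-parameter model, d = −½ ln(1 − 2P − Q) − ¼ ln(1 − 2Q).
1 − 2P − Q = 0.458, giving −½ ln(0.458) = 0.390443.
1 − 2Q = 0.884, giving −¼ ln(0.884) = 0.030825.
d = 0.390443 + 0.030825 = 0.421268.
Under a molecular clock d = 2μt, so t = d/(2μ) = 0.421268 / (2 × 0.0201) = 10.48 Myr.

10.48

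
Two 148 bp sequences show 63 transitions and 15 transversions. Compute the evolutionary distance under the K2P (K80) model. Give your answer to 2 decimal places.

1.58

P = 63/148 ≈ 0.425676 and Q = 15/148 ≈ 0.101351.
Under the Kimura two-parameter model, d = −½ ln(1 − 2P − Q) − ¼ ln(1 − 2Q).
1 − 2P − Q = 0.047297, giving −½ ln(0.047297) = 1.525654.
1 − 2Q = 0.797298, giving −¼ ln(0.797298) = 0.056632.
d = 1.525654 + 0.056632 = 1.582286.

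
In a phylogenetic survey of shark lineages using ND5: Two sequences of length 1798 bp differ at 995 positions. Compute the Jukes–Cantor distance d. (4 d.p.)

p = 995/1798 ≈ 0.553393.
d = −(3/4) ln(1 − 4p/3) = −0.75 ln(1 − 0.737857) = −0.75 ln(0.262143)
  = −0.75 × (-1.338865) = 1.004149 substitutions/site.

1.0041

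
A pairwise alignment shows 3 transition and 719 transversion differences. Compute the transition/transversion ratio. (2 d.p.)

0.00

R = 3/719 = 0.004172… ≈ 0.00 (to 2 d.p.).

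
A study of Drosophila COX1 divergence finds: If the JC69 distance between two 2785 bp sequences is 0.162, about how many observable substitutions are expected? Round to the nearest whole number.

406

Invert JC69: p = (3/4)(1 − e^(−4d/3)) = 0.75 × (1 − e^(-0.216)) = 0.75 × (1 − 0.805735) = 0.145699.
Expected differing sites = pL ≈ 0.145699 × 2785 = 405.771715 ≈ 406.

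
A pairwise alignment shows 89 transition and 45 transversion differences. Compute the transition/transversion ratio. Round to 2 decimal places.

1.98

R = 89/45 = 1.977777… ≈ 1.98 (to 2 d.p.).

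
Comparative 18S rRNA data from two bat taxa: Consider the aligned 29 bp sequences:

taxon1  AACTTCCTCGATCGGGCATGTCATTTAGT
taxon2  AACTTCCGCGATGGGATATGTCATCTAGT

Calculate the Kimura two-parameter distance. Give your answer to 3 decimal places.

Of 29 sites, 3 differences are transitions and 2 are transversions, so P = 3/29 ≈ 0.103448 and Q = 2/29 ≈ 0.068966.
Under the Kimura two-parameter model, d = −½ ln(1 − 2P − Q) − ¼ ln(1 − 2Q).
1 − 2P − Q = 0.724138, giving −½ ln(0.724138) = 0.161387.
1 − 2Q = 0.862068, giving −¼ ln(0.862068) = 0.037105.
d = 0.161387 + 0.037105 = 0.198492.

0.198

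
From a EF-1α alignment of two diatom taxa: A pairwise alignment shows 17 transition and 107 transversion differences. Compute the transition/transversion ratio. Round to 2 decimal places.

R = 17/107 = 0.158878… ≈ 0.16 (to 2 d.p.).

0.16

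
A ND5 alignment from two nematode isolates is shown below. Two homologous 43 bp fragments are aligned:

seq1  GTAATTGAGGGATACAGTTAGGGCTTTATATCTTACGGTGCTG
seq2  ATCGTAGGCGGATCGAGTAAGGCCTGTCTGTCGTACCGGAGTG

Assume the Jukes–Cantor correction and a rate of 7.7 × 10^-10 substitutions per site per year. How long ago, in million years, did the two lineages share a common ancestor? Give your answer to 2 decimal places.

The sequences differ at 18 of 43 sites, so p = 18/43 ≈ 0.418605.
d = −(3/4) ln(1 − 4p/3) = −0.75 ln(1 − 0.55814) = −0.75 ln(0.44186)
  = −0.75 × (-0.816762) = 0.612572 substitutions/site.
Under a molecular clock d = 2μt, so t = d/(2μ) = 0.612572 / (2 × 7.7 × 10^-10) = 397.77 million years.

397.77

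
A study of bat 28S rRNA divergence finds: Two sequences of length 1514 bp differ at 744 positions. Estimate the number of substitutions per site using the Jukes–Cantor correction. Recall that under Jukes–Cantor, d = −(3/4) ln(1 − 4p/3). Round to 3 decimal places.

0.799

p = 744/1514 ≈ 0.491413.
d = −(3/4) ln(1 − 4p/3) = −0.75 ln(1 − 0.655217) = −0.75 ln(0.344783)
  = −0.75 × (-1.064840) = 0.798630 substitutions/site.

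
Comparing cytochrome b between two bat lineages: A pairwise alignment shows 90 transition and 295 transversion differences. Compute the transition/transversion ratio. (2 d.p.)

0.31

R = 90/295 = 0.305084… ≈ 0.31 (to 2 d.p.).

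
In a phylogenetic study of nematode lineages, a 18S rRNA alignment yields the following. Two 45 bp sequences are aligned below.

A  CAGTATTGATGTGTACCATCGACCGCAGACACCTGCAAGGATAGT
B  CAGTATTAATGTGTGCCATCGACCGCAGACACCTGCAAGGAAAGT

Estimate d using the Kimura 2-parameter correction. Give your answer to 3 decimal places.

Of 45 sites, 2 differences are transitions and 1 are transversions, so P = 2/45 ≈ 0.044444 and Q = 1/45 ≈ 0.022222.
Under the Kimura two-parameter model, d = −½ ln(1 − 2P − Q) − ¼ ln(1 − 2Q).
1 − 2P − Q = 0.88889, giving −½ ln(0.88889) = 0.058891.
1 − 2Q = 0.955556, giving −¼ ln(0.955556) = 0.011365.
d = 0.058891 + 0.011365 = 0.070256.

0.070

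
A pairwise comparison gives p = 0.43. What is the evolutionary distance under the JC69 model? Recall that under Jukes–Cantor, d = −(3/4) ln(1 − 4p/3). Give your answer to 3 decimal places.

d = −(3/4) ln(1 − 4p/3) = −0.75 ln(1 − 0.573333) = −0.75 ln(0.426667)
  = −0.75 × (-0.851751) = 0.638813 substitutions/site.

0.639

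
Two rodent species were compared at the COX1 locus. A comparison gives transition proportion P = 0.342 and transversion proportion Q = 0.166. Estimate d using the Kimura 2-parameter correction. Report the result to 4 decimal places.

1.0494

Under the Kimura two-parameter model, d = −½ ln(1 − 2P − Q) − ¼ ln(1 − 2Q).
1 − 2P − Q = 0.15, giving −½ ln(0.15) = 0.948560.
1 − 2Q = 0.668, giving −¼ ln(0.668) = 0.100867.
d = 0.948560 + 0.100867 = 1.049427.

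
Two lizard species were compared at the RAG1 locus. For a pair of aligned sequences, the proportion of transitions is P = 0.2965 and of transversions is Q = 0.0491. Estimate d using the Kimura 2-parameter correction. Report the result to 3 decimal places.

0.540

Under the Kimura two-parameter model, d = −½ ln(1 − 2P − Q) − ¼ ln(1 − 2Q).
1 − 2P − Q = 0.3579, giving −½ ln(0.3579) = 0.513751.
1 − 2Q = 0.9018, giving −¼ ln(0.9018) = 0.025841.
d = 0.513751 + 0.025841 = 0.539592.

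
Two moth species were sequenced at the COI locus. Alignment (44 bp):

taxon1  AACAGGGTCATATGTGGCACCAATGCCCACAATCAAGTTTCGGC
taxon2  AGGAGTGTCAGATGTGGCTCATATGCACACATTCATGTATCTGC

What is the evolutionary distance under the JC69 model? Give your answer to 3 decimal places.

0.339

The sequences differ at 12 of 44 sites, so p = 12/44 ≈ 0.272727.
d = −(3/4) ln(1 − 4p/3) = −0.75 ln(1 − 0.363636) = −0.75 ln(0.636364)
  = −0.75 × (-0.451985) = 0.338989 substitutions/site.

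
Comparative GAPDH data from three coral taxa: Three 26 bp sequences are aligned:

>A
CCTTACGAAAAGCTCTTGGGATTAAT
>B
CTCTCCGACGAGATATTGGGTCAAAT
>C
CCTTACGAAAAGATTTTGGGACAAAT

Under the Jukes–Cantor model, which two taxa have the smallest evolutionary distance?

A and C

A–B: 10/26 differ, p = 0.385, d = 0.539.
A–C: 4/26 differ, p = 0.154, d = 0.172.
B–C: 7/26 differ, p = 0.269, d = 0.334.
The smallest distance is between A and C.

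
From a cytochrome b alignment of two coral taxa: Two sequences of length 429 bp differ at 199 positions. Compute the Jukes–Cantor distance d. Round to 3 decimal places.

p = 199/429 ≈ 0.463869.
d = −(3/4) ln(1 − 4p/3) = −0.75 ln(1 − 0.618492) = −0.75 ln(0.381508)
  = −0.75 × (-0.963623) = 0.722717 substitutions/site.

0.723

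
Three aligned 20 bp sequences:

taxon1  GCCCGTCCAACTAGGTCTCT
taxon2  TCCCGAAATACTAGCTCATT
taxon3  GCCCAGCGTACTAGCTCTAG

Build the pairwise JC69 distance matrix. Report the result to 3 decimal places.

taxon1–taxon2: 8/20 sites differ → p = 0.4, d = −0.75 ln(1 − 0.533333) = 0.571605 ≈ 0.572.
taxon1–taxon3: 7/20 sites differ → p = 0.35, d = −0.75 ln(1 − 0.466667) = 0.471457 ≈ 0.471.
taxon2–taxon3: 8/20 sites differ → p = 0.4, d = −0.75 ln(1 − 0.533333) = 0.571605 ≈ 0.572.

d(taxon1,taxon2) = 0.572, d(taxon1,taxon3) = 0.471, d(taxon2,taxon3) = 0.572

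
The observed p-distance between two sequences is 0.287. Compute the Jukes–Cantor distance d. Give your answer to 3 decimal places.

0.362

d = −(3/4) ln(1 − 4p/3) = −0.75 ln(1 − 0.382667) = −0.75 ln(0.617333)
  = −0.75 × (-0.482347) = 0.361760 substitutions/site.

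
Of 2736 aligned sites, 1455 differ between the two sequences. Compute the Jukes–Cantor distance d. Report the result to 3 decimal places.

p = 1455/2736 ≈ 0.531798.
d = −(3/4) ln(1 − 4p/3) = −0.75 ln(1 − 0.709064) = −0.75 ln(0.290936)
  = −0.75 × (-1.234652) = 0.925989 substitutions/site.

0.926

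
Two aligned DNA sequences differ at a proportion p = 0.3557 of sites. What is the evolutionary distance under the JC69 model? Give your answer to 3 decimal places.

d = −(3/4) ln(1 − 4p/3) = −0.75 ln(1 − 0.474267) = −0.75 ln(0.525733)
  = −0.75 × (-0.642962) = 0.482222 substitutions/site.

0.482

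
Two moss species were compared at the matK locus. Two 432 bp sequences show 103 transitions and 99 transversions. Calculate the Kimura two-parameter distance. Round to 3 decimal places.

0.765

P = 103/432 ≈ 0.238426 and Q = 99/432 ≈ 0.229167.
Under the Kimura two-parameter model, d = −½ ln(1 − 2P − Q) − ¼ ln(1 − 2Q).
1 − 2P − Q = 0.293981, giving −½ ln(0.293981) = 0.612120.
1 − 2Q = 0.541666, giving −¼ ln(0.541666) = 0.153276.
d = 0.612120 + 0.153276 = 0.765396.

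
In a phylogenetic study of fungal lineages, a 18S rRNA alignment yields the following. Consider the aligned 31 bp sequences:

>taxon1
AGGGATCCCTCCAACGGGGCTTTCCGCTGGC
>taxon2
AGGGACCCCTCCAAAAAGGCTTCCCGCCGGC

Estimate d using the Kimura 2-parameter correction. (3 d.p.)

Of 31 sites, 5 differences are transitions and 1 are transversions, so P = 5/31 ≈ 0.16129 and Q = 1/31 ≈ 0.032258.
Under the Kimura two-parameter model, d = −½ ln(1 − 2P − Q) − ¼ ln(1 − 2Q).
1 − 2P − Q = 0.645162, giving −½ ln(0.645162) = 0.219127.
1 − 2Q = 0.935484, giving −¼ ln(0.935484) = 0.016673.
d = 0.219127 + 0.016673 = 0.235800.

0.236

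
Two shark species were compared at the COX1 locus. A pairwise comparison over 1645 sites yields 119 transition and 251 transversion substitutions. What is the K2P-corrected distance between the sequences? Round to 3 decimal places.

P = 119/1645 ≈ 0.07234 and Q = 251/1645 ≈ 0.152584.
Under the Kimura two-parameter model, d = −½ ln(1 − 2P − Q) − ¼ ln(1 − 2Q).
1 − 2P − Q = 0.702736, giving −½ ln(0.702736) = 0.176387.
1 − 2Q = 0.694832, giving −¼ ln(0.694832) = 0.091021.
d = 0.176387 + 0.091021 = 0.267408.

0.267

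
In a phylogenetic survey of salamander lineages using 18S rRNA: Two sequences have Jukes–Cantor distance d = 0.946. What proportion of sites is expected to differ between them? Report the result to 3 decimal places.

p = (3/4)(1 − e^(−4d/3)) = 0.75 × (1 − e^(-1.261333)) = 0.75 × (1 − 0.283276) = 0.537543.

0.538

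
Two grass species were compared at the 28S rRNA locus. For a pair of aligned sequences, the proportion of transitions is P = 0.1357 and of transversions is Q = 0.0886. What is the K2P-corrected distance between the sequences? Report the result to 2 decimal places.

Under the Kimura two-parameter model, d = −½ ln(1 − 2P − Q) − ¼ ln(1 − 2Q).
1 − 2P − Q = 0.64, giving −½ ln(0.64) = 0.223144.
1 − 2Q = 0.8228, giving −¼ ln(0.8228) = 0.048761.
d = 0.223144 + 0.048761 = 0.271905.

0.27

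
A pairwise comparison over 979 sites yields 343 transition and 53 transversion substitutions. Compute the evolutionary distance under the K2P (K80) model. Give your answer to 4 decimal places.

0.7316

P = 343/979 ≈ 0.350358 and Q = 53/979 ≈ 0.054137.
Under the Kimura two-parameter model, d = −½ ln(1 − 2P − Q) − ¼ ln(1 − 2Q).
1 − 2P − Q = 0.245147, giving −½ ln(0.245147) = 0.702949.
1 − 2Q = 0.891726, giving −¼ ln(0.891726) = 0.028649.
d = 0.702949 + 0.028649 = 0.731598.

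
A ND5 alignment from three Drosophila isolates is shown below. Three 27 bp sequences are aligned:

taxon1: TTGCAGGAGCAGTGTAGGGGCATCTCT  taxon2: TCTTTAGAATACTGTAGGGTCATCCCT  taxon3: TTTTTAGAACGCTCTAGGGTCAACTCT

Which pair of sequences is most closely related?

taxon1–taxon2: 10/27 differ, p = 0.370, d = 0.511.
taxon1–taxon3: 10/27 differ, p = 0.370, d = 0.511.
taxon2–taxon3: 6/27 differ, p = 0.222, d = 0.264.
The smallest distance is between taxon2 and taxon3.

taxon2 and taxon3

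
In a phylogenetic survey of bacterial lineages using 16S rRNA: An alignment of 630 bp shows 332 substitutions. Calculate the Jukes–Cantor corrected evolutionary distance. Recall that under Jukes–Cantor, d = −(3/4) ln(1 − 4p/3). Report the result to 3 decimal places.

p = 332/630 ≈ 0.526984.
d = −(3/4) ln(1 − 4p/3) = −0.75 ln(1 − 0.702645) = −0.75 ln(0.297355)
  = −0.75 × (-1.212829) = 0.909622 substitutions/site.

0.910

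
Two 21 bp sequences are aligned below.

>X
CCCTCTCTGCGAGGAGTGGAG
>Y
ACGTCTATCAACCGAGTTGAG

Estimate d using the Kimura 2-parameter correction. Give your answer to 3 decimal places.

Of 21 sites, 1 differences are transitions and 8 are transversions, so P = 1/21 ≈ 0.047619 and Q = 8/21 ≈ 0.380952.
Under the Kimura two-parameter model, d = −½ ln(1 − 2P − Q) − ¼ ln(1 − 2Q).
1 − 2P − Q = 0.52381, giving −½ ln(0.52381) = 0.323313.
1 − 2Q = 0.238096, giving −¼ ln(0.238096) = 0.358770.
d = 0.323313 + 0.358770 = 0.682083.

0.682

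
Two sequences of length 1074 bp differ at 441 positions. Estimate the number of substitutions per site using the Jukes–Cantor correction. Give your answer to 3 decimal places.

p = 441/1074 ≈ 0.410615.
d = −(3/4) ln(1 − 4p/3) = −0.75 ln(1 − 0.547487) = −0.75 ln(0.452513)
  = −0.75 × (-0.792939) = 0.594704 substitutions/site.

0.595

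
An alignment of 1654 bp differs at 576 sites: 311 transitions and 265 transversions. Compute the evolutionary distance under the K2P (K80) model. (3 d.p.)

0.481

P = 311/1654 ≈ 0.188029 and Q = 265/1654 ≈ 0.160218.
Under the Kimura two-parameter model, d = −½ ln(1 − 2P − Q) − ¼ ln(1 − 2Q).
1 − 2P − Q = 0.463724, giving −½ ln(0.463724) = 0.384233.
1 − 2Q = 0.679564, giving −¼ ln(0.679564) = 0.096576.
d = 0.384233 + 0.096576 = 0.480809.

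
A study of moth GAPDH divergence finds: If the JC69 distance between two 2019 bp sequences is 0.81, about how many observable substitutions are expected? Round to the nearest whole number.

1000

Invert JC69: p = (3/4)(1 − e^(−4d/3)) = 0.75 × (1 − e^(-1.08)) = 0.75 × (1 − 0.339596) = 0.495303.
Expected differing sites = pL ≈ 0.495303 × 2019 = 1000.016757 ≈ 1000.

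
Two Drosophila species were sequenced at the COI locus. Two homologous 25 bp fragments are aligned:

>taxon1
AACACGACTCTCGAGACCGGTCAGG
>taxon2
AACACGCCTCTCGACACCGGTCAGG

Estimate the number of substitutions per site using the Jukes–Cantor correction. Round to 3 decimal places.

The sequences differ at 2 of 25 sites (7, 15), so p = 2/25 = 0.08.
d = −(3/4) ln(1 − 4p/3) = −0.75 ln(1 − 0.106667) = −0.75 ln(0.893333)
  = −0.75 × (-0.112796) = 0.084597 substitutions/site.

0.085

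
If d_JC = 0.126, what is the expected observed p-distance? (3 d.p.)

p = (3/4)(1 − e^(−4d/3)) = 0.75 × (1 − e^(-0.168)) = 0.75 × (1 − 0.845354) = 0.115985.

0.116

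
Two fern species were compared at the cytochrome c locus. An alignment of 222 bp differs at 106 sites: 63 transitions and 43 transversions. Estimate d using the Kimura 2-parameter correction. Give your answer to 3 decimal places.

P = 63/222 ≈ 0.283784 and Q = 43/222 ≈ 0.193694.
Under the Kimura two-parameter model, d = −½ ln(1 − 2P − Q) − ¼ ln(1 − 2Q).
1 − 2P − Q = 0.238738, giving −½ ln(0.238738) = 0.716194.
1 − 2Q = 0.612612, giving −¼ ln(0.612612) = 0.122506.
d = 0.716194 + 0.122506 = 0.838700.

0.839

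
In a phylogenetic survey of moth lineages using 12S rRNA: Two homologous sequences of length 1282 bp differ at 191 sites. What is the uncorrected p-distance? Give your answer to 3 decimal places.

0.149

p = 191/1282 = 0.148985… ≈ 0.149 (to 3 d.p.).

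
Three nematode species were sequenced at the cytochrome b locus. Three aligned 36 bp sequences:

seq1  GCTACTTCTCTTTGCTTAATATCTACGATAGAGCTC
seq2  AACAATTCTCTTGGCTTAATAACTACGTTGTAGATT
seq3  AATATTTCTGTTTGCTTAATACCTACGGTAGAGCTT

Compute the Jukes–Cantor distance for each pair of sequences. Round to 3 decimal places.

seq1–seq2: 11/36 sites differ → p ≈ 0.305556, d = −0.75 ln(1 − 0.407408) = 0.392437 ≈ 0.392.
seq1–seq3: 7/36 sites differ → p ≈ 0.194444, d = −0.75 ln(1 − 0.259259) = 0.225078 ≈ 0.225.
seq2–seq3: 9/36 sites differ → p = 0.25, d = −0.75 ln(1 − 0.333333) = 0.304098 ≈ 0.304.

d(seq1,seq2) = 0.392, d(seq1,seq3) = 0.225, d(seq2,seq3) = 0.304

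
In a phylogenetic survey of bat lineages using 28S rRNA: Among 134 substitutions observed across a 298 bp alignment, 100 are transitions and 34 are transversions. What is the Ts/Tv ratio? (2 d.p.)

R = 100/34 = 2.941176… ≈ 2.94 (to 2 d.p.).

2.94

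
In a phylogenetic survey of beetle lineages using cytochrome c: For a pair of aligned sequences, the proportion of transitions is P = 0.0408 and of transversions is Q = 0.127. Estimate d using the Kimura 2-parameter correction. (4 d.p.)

Under the Kimura two-parameter model, d = −½ ln(1 − 2P − Q) − ¼ ln(1 − 2Q).
1 − 2P − Q = 0.7914, giving −½ ln(0.7914) = 0.116976.
1 − 2Q = 0.746, giving −¼ ln(0.746) = 0.073257.
d = 0.116976 + 0.073257 = 0.190233.

0.1902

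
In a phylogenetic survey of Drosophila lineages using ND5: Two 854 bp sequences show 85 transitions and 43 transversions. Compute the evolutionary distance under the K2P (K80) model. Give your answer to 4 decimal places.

P = 85/854 ≈ 0.099532 and Q = 43/854 ≈ 0.050351.
Under the Kimura two-parameter model, d = −½ ln(1 − 2P − Q) − ¼ ln(1 − 2Q).
1 − 2P − Q = 0.750585, giving −½ ln(0.750585) = 0.143451.
1 − 2Q = 0.899298, giving −¼ ln(0.899298) = 0.026535.
d = 0.143451 + 0.026535 = 0.169986.

0.1700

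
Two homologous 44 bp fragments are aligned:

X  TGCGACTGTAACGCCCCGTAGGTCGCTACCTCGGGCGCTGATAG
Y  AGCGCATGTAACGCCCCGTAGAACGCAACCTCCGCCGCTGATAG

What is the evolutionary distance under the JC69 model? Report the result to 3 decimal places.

The sequences differ at 8 of 44 sites (1, 5, 6, 22, 23, 27, 33, 35), so p = 8/44 ≈ 0.181818.
d = −(3/4) ln(1 − 4p/3) = −0.75 ln(1 − 0.242424) = −0.75 ln(0.757576)
  = −0.75 × (-0.277631) = 0.208223 substitutions/site.

0.208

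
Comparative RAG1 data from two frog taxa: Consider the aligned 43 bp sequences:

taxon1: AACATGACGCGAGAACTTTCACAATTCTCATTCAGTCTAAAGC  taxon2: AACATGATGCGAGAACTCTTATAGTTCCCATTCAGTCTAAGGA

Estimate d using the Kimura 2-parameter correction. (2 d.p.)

Of 43 sites, 7 differences are transitions and 1 are transversions, so P = 7/43 ≈ 0.162791 and Q = 1/43 ≈ 0.023256.
Under the Kimura two-parameter model, d = −½ ln(1 − 2P − Q) − ¼ ln(1 − 2Q).
1 − 2P − Q = 0.651162, giving −½ ln(0.651162) = 0.214498.
1 − 2Q = 0.953488, giving −¼ ln(0.953488) = 0.011907.
d = 0.214498 + 0.011907 = 0.226405.

0.23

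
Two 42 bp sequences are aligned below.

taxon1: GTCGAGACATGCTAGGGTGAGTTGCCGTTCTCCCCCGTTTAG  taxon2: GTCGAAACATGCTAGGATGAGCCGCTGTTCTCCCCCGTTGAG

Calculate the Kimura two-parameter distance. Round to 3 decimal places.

0.164

Of 42 sites, 5 differences are transitions and 1 are transversions, so P = 5/42 ≈ 0.119048 and Q = 1/42 ≈ 0.02381.
Under the Kimura two-parameter model, d = −½ ln(1 − 2P − Q) − ¼ ln(1 − 2Q).
1 − 2P − Q = 0.738094, giving −½ ln(0.738094) = 0.151842.
1 − 2Q = 0.95238, giving −¼ ln(0.95238) = 0.012198.
d = 0.151842 + 0.012198 = 0.164040.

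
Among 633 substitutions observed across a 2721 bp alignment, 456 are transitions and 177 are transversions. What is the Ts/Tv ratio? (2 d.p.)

2.58

R = 456/177 = 2.576271… ≈ 2.58 (to 2 d.p.).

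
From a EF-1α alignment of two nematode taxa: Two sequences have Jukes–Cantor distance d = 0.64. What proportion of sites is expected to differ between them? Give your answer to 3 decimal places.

0.431

p = (3/4)(1 − e^(−4d/3)) = 0.75 × (1 − e^(-0.853333)) = 0.75 × (1 − 0.425993) = 0.430505.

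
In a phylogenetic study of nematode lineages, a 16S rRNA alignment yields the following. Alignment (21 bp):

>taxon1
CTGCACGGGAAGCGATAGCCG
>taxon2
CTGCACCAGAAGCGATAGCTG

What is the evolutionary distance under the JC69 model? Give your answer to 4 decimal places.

0.1585

The sequences differ at 3 of 21 sites (7, 8, 20), so p = 3/21 ≈ 0.142857.
d = −(3/4) ln(1 − 4p/3) = −0.75 ln(1 − 0.190476) = −0.75 ln(0.809524)
  = −0.75 × (-0.211309) = 0.158482 substitutions/site.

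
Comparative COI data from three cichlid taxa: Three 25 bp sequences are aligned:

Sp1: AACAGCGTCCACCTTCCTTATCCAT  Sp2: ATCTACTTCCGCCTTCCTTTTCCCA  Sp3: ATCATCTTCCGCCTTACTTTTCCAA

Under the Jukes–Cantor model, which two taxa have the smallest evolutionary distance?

Sp1–Sp2: 8/25 differ, p = 0.320, d = 0.417.
Sp1–Sp3: 7/25 differ, p = 0.280, d = 0.351.
Sp2–Sp3: 4/25 differ, p = 0.160, d = 0.180.
The smallest distance is between Sp2 and Sp3.

Sp2 and Sp3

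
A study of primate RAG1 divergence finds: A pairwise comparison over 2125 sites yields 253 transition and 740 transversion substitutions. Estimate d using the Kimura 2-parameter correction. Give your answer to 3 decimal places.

0.739

P = 253/2125 ≈ 0.119059 and Q = 740/2125 ≈ 0.348235.
Under the Kimura two-parameter model, d = −½ ln(1 − 2P − Q) − ¼ ln(1 − 2Q).
1 − 2P − Q = 0.413647, giving −½ ln(0.413647) = 0.441371.
1 − 2Q = 0.30353, giving −¼ ln(0.30353) = 0.298069.
d = 0.441371 + 0.298069 = 0.739440.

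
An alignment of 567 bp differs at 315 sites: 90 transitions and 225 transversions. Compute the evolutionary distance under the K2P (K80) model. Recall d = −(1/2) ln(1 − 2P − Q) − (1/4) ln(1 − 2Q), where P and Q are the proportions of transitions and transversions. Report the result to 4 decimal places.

P = 90/567 ≈ 0.15873 and Q = 225/567 ≈ 0.396825.
Under the Kimura two-parameter model, d = −½ ln(1 − 2P − Q) − ¼ ln(1 − 2Q).
1 − 2P − Q = 0.285715, giving −½ ln(0.285715) = 0.626380.
1 − 2Q = 0.20635, giving −¼ ln(0.20635) = 0.394545.
d = 0.626380 + 0.394545 = 1.020925.

1.0209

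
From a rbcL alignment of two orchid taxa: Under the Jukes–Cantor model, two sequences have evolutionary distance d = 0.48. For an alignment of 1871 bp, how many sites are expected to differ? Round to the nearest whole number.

Invert JC69: p = (3/4)(1 − e^(−4d/3)) = 0.75 × (1 − e^(-0.64)) = 0.75 × (1 − 0.527292) = 0.354531.
Expected differing sites = pL ≈ 0.354531 × 1871 = 663.327501 ≈ 663.

663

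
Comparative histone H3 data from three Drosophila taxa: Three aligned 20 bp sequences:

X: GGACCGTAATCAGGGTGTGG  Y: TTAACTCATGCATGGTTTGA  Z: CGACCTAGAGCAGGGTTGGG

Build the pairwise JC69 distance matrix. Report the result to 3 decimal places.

X–Y: 10/20 sites differ → p = 0.5, d = −0.75 ln(1 − 0.666667) = 0.823960 ≈ 0.824.
X–Z: 7/20 sites differ → p = 0.35, d = −0.75 ln(1 − 0.466667) = 0.471457 ≈ 0.471.
Y–Z: 9/20 sites differ → p = 0.45, d = −0.75 ln(1 − 0.6) = 0.687218 ≈ 0.687.

d(X,Y) = 0.824, d(X,Z) = 0.471, d(Y,Z) = 0.687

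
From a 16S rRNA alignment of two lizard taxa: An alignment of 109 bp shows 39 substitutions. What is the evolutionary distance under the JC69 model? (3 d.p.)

p = 39/109 ≈ 0.357798.
d = −(3/4) ln(1 − 4p/3) = −0.75 ln(1 − 0.477064) = −0.75 ln(0.522936)
  = −0.75 × (-0.648296) = 0.486222 substitutions/site.

0.486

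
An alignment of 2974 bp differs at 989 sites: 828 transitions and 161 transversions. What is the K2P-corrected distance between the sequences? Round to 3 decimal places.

P = 828/2974 ≈ 0.278413 and Q = 161/2974 ≈ 0.054136.
Under the Kimura two-parameter model, d = −½ ln(1 − 2P − Q) − ¼ ln(1 − 2Q).
1 − 2P − Q = 0.389038, giving −½ ln(0.389038) = 0.472039.
1 − 2Q = 0.891728, giving −¼ ln(0.891728) = 0.028649.
d = 0.472039 + 0.028649 = 0.500688.

0.501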